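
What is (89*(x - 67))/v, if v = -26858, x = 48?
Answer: 1691/26858 ≈ 0.062961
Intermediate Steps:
(89*(x - 67))/v = (89*(48 - 67))/(-26858) = (89*(-19))*(-1/26858) = -1691*(-1/26858) = 1691/26858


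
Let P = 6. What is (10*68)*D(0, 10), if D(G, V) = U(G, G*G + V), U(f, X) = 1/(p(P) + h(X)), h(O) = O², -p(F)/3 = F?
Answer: 340/41 ≈ 8.2927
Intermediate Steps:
p(F) = -3*F
U(f, X) = 1/(-18 + X²) (U(f, X) = 1/(-3*6 + X²) = 1/(-18 + X²))
D(G, V) = 1/(-18 + (V + G²)²) (D(G, V) = 1/(-18 + (G*G + V)²) = 1/(-18 + (G² + V)²) = 1/(-18 + (V + G²)²))
(10*68)*D(0, 10) = (10*68)/(-18 + (10 + 0²)²) = 680/(-18 + (10 + 0)²) = 680/(-18 + 10²) = 680/(-18 + 100) = 680/82 = 680*(1/82) = 340/41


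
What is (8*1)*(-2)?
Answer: -16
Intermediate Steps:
(8*1)*(-2) = 8*(-2) = -16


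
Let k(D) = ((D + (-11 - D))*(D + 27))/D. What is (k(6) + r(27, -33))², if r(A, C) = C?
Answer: 34969/4 ≈ 8742.3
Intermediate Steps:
k(D) = (-297 - 11*D)/D (k(D) = (-11*(27 + D))/D = (-297 - 11*D)/D)
(k(6) + r(27, -33))² = ((-11 - 297/6) - 33)² = ((-11 - 297*⅙) - 33)² = ((-11 - 99/2) - 33)² = (-121/2 - 33)² = (-187/2)² = 34969/4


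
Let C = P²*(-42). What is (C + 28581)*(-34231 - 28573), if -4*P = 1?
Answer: -3589672527/2 ≈ -1.7948e+9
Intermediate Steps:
P = -¼ (P = -¼*1 = -¼ ≈ -0.25000)
C = -21/8 (C = (-¼)²*(-42) = (1/16)*(-42) = -21/8 ≈ -2.6250)
(C + 28581)*(-34231 - 28573) = (-21/8 + 28581)*(-34231 - 28573) = (228627/8)*(-62804) = -3589672527/2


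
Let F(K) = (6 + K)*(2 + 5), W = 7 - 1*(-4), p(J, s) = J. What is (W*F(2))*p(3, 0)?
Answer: 1848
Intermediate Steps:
W = 11 (W = 7 + 4 = 11)
F(K) = 42 + 7*K (F(K) = (6 + K)*7 = 42 + 7*K)
(W*F(2))*p(3, 0) = (11*(42 + 7*2))*3 = (11*(42 + 14))*3 = (11*56)*3 = 616*3 = 1848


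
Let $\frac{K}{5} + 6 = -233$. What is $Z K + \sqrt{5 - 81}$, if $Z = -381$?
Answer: $455295 + 2 i \sqrt{19} \approx 4.553 \cdot 10^{5} + 8.7178 i$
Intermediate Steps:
$K = -1195$ ($K = -30 + 5 \left(-233\right) = -30 - 1165 = -1195$)
$Z K + \sqrt{5 - 81} = \left(-381\right) \left(-1195\right) + \sqrt{5 - 81} = 455295 + \sqrt{-76} = 455295 + 2 i \sqrt{19}$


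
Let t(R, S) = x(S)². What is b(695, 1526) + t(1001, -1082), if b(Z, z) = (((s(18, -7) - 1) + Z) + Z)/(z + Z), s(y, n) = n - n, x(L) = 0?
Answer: 1389/2221 ≈ 0.62539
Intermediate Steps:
s(y, n) = 0
t(R, S) = 0 (t(R, S) = 0² = 0)
b(Z, z) = (-1 + 2*Z)/(Z + z) (b(Z, z) = (((0 - 1) + Z) + Z)/(z + Z) = ((-1 + Z) + Z)/(Z + z) = (-1 + 2*Z)/(Z + z))
b(695, 1526) + t(1001, -1082) = (-1 + 2*695)/(695 + 1526) + 0 = (-1 + 1390)/2221 + 0 = (1/2221)*1389 + 0 = 1389/2221 + 0 = 1389/2221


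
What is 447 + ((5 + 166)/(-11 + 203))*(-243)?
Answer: 14757/64 ≈ 230.58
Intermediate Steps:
447 + ((5 + 166)/(-11 + 203))*(-243) = 447 + (171/192)*(-243) = 447 + (171*(1/192))*(-243) = 447 + (57/64)*(-243) = 447 - 13851/64 = 14757/64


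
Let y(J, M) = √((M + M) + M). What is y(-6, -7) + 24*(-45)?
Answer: -1080 + I*√21 ≈ -1080.0 + 4.5826*I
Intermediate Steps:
y(J, M) = √3*√M (y(J, M) = √(2*M + M) = √(3*M) = √3*√M)
y(-6, -7) + 24*(-45) = √3*√(-7) + 24*(-45) = √3*(I*√7) - 1080 = I*√21 - 1080 = -1080 + I*√21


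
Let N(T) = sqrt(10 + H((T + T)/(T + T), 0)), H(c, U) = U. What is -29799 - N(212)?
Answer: -29799 - sqrt(10) ≈ -29802.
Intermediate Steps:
N(T) = sqrt(10) (N(T) = sqrt(10 + 0) = sqrt(10))
-29799 - N(212) = -29799 - sqrt(10)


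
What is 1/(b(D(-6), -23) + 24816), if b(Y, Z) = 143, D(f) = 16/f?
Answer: 1/24959 ≈ 4.0066e-5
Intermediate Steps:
1/(b(D(-6), -23) + 24816) = 1/(143 + 24816) = 1/24959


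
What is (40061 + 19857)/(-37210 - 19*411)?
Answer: -59918/45019 ≈ -1.3309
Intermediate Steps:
(40061 + 19857)/(-37210 - 19*411) = 59918/(-37210 - 7809) = 59918/(-45019) = 59918*(-1/45019) = -59918/45019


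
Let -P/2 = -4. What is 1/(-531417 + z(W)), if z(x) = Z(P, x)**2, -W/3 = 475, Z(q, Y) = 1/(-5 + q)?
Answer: -9/4782752 ≈ -1.8818e-6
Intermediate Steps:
P = 8 (P = -2*(-4) = 8)
W = -1425 (W = -3*475 = -1425)
z(x) = 1/9 (z(x) = (1/(-5 + 8))**2 = (1/3)**2 = 1/9)
1/(-531417 + z(W)) = 1/(-531417 + 1/9) = 1/(-4782752/9) = -9/4782752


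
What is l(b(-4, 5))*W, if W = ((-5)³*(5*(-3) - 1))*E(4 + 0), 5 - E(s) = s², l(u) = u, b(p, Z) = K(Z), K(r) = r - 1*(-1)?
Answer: -132000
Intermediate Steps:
K(r) = 1 + r (K(r) = r + 1 = 1 + r)
b(p, Z) = 1 + Z
E(s) = 5 - s²
W = -22000 (W = ((-5)³*(5*(-3) - 1))*(5 - (4 + 0)²) = (-125*(-15 - 1))*(5 - 1*4²) = (-125*(-16))*(5 - 1*16) = 2000*(5 - 16) = 2000*(-11) = -22000)
l(b(-4, 5))*W = (1 + 5)*(-22000) = 6*(-22000) = -132000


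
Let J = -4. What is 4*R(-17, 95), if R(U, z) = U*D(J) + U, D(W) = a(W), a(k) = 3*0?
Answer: -68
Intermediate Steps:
a(k) = 0
D(W) = 0
R(U, z) = U (R(U, z) = U*0 + U = 0 + U = U)
4*R(-17, 95) = 4*(-17) = -68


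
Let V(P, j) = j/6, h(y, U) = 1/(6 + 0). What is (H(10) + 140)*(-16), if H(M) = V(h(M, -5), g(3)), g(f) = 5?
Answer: -6760/3 ≈ -2253.3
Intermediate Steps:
h(y, U) = 1/6
V(P, j) = j/6 (V(P, j) = j*(1/6) = j/6)
H(M) = 5/6 (H(M) = (1/6)*5 = 5/6)
(H(10) + 140)*(-16) = (5/6 + 140)*(-16) = (845/6)*(-16) = -6760/3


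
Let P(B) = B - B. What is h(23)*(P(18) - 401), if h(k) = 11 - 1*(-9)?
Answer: -8020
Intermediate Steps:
P(B) = 0
h(k) = 20 (h(k) = 11 + 9 = 20)
h(23)*(P(18) - 401) = 20*(0 - 401) = 20*(-401) = -8020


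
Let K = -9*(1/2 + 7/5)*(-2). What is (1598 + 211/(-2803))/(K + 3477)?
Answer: 22394915/49209468 ≈ 0.45509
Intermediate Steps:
K = 171/5 (K = -9*(1*(1/2) + 7*(1/5))*(-2) = -9*(1/2 + 7/5)*(-2) = -9*19/10*(-2) = -171/10*(-2) = 171/5 ≈ 34.200)
(1598 + 211/(-2803))/(K + 3477) = (1598 + 211/(-2803))/(171/5 + 3477) = (1598 + 211*(-1/2803))/(17556/5) = (1598 - 211/2803)*(5/17556) = (4478983/2803)*(5/17556) = 22394915/49209468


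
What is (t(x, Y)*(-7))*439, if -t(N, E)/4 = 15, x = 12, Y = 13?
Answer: 184380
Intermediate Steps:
t(N, E) = -60 (t(N, E) = -4*15 = -60)
(t(x, Y)*(-7))*439 = -60*(-7)*439 = 420*439 = 184380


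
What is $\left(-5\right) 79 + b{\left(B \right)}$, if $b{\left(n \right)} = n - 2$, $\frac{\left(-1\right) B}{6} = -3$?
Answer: $-379$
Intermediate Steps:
$B = 18$ ($B = \left(-6\right) \left(-3\right) = 18$)
$b{\left(n \right)} = -2 + n$
$\left(-5\right) 79 + b{\left(B \right)} = \left(-5\right) 79 + \left(-2 + 18\right) = -395 + 16 = -379$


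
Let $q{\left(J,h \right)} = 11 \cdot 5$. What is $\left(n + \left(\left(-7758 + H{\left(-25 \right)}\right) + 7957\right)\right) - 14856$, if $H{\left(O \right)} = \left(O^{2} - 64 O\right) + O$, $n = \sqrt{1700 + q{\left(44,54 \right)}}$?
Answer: $-12457 + 3 \sqrt{195} \approx -12415.0$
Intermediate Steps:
$q{\left(J,h \right)} = 55$
$n = 3 \sqrt{195}$ ($n = \sqrt{1700 + 55} = \sqrt{1755} = 3 \sqrt{195} \approx 41.893$)
$H{\left(O \right)} = O^{2} - 63 O$
$\left(n + \left(\left(-7758 + H{\left(-25 \right)}\right) + 7957\right)\right) - 14856 = \left(3 \sqrt{195} - \left(-199 + 25 \left(-63 - 25\right)\right)\right) - 14856 = \left(3 \sqrt{195} + \left(\left(-7758 - -2200\right) + 7957\right)\right) - 14856 = \left(3 \sqrt{195} + \left(\left(-7758 + 2200\right) + 7957\right)\right) - 14856 = \left(3 \sqrt{195} + \left(-5558 + 7957\right)\right) - 14856 = \left(3 \sqrt{195} + 2399\right) - 14856 = \left(2399 + 3 \sqrt{195}\right) - 14856 = -12457 + 3 \sqrt{195}$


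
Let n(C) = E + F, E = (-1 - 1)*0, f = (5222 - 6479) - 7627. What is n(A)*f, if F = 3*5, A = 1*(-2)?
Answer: -133260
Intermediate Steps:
A = -2
f = -8884 (f = -1257 - 7627 = -8884)
E = 0 (E = -2*0 = 0)
F = 15
n(C) = 15 (n(C) = 0 + 15 = 15)
n(A)*f = 15*(-8884) = -133260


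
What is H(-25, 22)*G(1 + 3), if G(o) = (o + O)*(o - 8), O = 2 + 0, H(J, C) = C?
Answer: -528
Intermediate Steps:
O = 2
G(o) = (-8 + o)*(2 + o) (G(o) = (o + 2)*(o - 8) = (2 + o)*(-8 + o) = (-8 + o)*(2 + o))
H(-25, 22)*G(1 + 3) = 22*(-16 + (1 + 3)² - 6*(1 + 3)) = 22*(-16 + 4² - 6*4) = 22*(-16 + 16 - 24) = 22*(-24) = -528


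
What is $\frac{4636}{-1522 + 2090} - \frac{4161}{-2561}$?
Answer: $\frac{3559061}{363662} \approx 9.7867$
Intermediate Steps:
$\frac{4636}{-1522 + 2090} - \frac{4161}{-2561} = \frac{4636}{568} - - \frac{4161}{2561} = 4636 \cdot \frac{1}{568} + \frac{4161}{2561} = \frac{1159}{142} + \frac{4161}{2561} = \frac{3559061}{363662}$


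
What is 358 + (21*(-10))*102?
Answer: -21062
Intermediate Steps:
358 + (21*(-10))*102 = 358 - 210*102 = 358 - 21420 = -21062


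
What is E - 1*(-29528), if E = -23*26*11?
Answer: 22950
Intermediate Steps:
E = -6578 (E = -598*11 = -6578)
E - 1*(-29528) = -6578 - 1*(-29528) = -6578 + 29528 = 22950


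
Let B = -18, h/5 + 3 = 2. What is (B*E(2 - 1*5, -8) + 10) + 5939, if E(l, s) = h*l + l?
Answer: 5733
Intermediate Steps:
h = -5 (h = -15 + 5*2 = -15 + 10 = -5)
E(l, s) = -4*l (E(l, s) = -5*l + l = -4*l)
(B*E(2 - 1*5, -8) + 10) + 5939 = (-(-72)*(2 - 1*5) + 10) + 5939 = (-(-72)*(2 - 5) + 10) + 5939 = (-(-72)*(-3) + 10) + 5939 = (-18*12 + 10) + 5939 = (-216 + 10) + 5939 = -206 + 5939 = 5733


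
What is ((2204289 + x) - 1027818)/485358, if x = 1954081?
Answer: 1565276/242679 ≈ 6.4500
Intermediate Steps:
((2204289 + x) - 1027818)/485358 = ((2204289 + 1954081) - 1027818)/485358 = (4158370 - 1027818)*(1/485358) = 3130552*(1/485358) = 1565276/242679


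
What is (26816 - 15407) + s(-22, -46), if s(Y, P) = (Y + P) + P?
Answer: 11295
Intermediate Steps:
s(Y, P) = Y + 2*P (s(Y, P) = (P + Y) + P = Y + 2*P)
(26816 - 15407) + s(-22, -46) = (26816 - 15407) + (-22 + 2*(-46)) = 11409 + (-22 - 92) = 11409 - 114 = 11295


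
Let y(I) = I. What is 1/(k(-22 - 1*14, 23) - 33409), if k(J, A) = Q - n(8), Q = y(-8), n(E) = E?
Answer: -1/33425 ≈ -2.9918e-5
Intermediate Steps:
Q = -8
k(J, A) = -16 (k(J, A) = -8 - 1*8 = -8 - 8 = -16)
1/(k(-22 - 1*14, 23) - 33409) = 1/(-16 - 33409) = 1/(-33425) = -1/33425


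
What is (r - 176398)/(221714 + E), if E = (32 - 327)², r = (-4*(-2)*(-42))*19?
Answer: -182782/308739 ≈ -0.59203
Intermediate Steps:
r = -6384 (r = (8*(-42))*19 = -336*19 = -6384)
E = 87025 (E = (-295)² = 87025)
(r - 176398)/(221714 + E) = (-6384 - 176398)/(221714 + 87025) = -182782/308739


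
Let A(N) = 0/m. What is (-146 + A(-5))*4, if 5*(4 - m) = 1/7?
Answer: -584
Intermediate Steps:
m = 139/35 (m = 4 - ⅕/7 = 4 - ⅕*⅐ = 4 - 1/35 = 139/35 ≈ 3.9714)
A(N) = 0 (A(N) = 0/(139/35) = 0*(35/139) = 0)
(-146 + A(-5))*4 = (-146 + 0)*4 = -146*4 = -584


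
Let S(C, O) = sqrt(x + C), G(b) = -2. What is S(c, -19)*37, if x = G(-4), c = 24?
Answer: 37*sqrt(22) ≈ 173.55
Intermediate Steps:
x = -2
S(C, O) = sqrt(-2 + C)
S(c, -19)*37 = sqrt(-2 + 24)*37 = sqrt(22)*37 = 37*sqrt(22)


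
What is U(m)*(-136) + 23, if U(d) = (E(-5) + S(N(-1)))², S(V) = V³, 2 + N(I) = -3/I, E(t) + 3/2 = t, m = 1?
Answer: -4091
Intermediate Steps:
E(t) = -3/2 + t
N(I) = -2 - 3/I
U(d) = 121/4 (U(d) = ((-3/2 - 5) + (-2 - 3/(-1))³)² = (-13/2 + (-2 - 3*(-1))³)² = (-13/2 + (-2 + 3)³)² = (-13/2 + 1³)² = (-13/2 + 1)² = (-11/2)² = 121/4)
U(m)*(-136) + 23 = (121/4)*(-136) + 23 = -4114 + 23 = -4091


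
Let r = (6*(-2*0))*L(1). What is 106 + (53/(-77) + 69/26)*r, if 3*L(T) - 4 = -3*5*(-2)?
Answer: 106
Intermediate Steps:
L(T) = 34/3 (L(T) = 4/3 + (-3*5*(-2))/3 = 4/3 + (-15*(-2))/3 = 4/3 + (1/3)*30 = 4/3 + 10 = 34/3)
r = 0 (r = (6*(-2*0))*(34/3) = (6*0)*(34/3) = 0*(34/3) = 0)
106 + (53/(-77) + 69/26)*r = 106 + (53/(-77) + 69/26)*0 = 106 + (53*(-1/77) + 69*(1/26))*0 = 106 + (-53/77 + 69/26)*0 = 106 + (3935/2002)*0 = 106 + 0 = 106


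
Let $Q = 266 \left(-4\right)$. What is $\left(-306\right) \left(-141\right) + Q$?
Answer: $42082$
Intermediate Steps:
$Q = -1064$
$\left(-306\right) \left(-141\right) + Q = \left(-306\right) \left(-141\right) - 1064 = 43146 - 1064 = 42082$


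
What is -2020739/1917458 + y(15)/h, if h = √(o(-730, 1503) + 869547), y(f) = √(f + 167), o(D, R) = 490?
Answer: -2020739/1917458 + √3231566/124291 ≈ -1.0394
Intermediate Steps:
y(f) = √(167 + f)
h = √870037 (h = √(490 + 869547) = √870037 ≈ 932.76)
-2020739/1917458 + y(15)/h = -2020739/1917458 + √(167 + 15)/(√870037) = -2020739*1/1917458 + √182*(√870037/870037) = -2020739/1917458 + √3231566/124291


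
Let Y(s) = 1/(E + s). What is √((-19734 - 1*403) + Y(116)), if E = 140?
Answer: I*√5155071/16 ≈ 141.9*I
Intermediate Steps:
Y(s) = 1/(140 + s)
√((-19734 - 1*403) + Y(116)) = √((-19734 - 1*403) + 1/(140 + 116)) = √((-19734 - 403) + 1/256) = √(-20137 + 1/256) = √(-5155071/256) = I*√5155071/16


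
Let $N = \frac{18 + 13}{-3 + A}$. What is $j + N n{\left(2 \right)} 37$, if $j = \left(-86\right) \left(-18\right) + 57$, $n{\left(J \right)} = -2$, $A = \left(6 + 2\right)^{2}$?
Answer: $\frac{95611}{61} \approx 1567.4$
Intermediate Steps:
$A = 64$ ($A = 8^{2} = 64$)
$j = 1605$ ($j = 1548 + 57 = 1605$)
$N = \frac{31}{61}$ ($N = \frac{18 + 13}{-3 + 64} = \frac{31}{61} \approx 0.5082$)
$j + N n{\left(2 \right)} 37 = 1605 + \frac{31}{61} \left(-2\right) 37 = 1605 - \frac{2294}{61} = \frac{95611}{61}$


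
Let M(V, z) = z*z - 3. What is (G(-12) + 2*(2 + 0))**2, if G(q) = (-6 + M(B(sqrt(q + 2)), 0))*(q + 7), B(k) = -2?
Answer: 2401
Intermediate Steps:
M(V, z) = -3 + z**2 (M(V, z) = z**2 - 3 = -3 + z**2)
G(q) = -63 - 9*q (G(q) = (-6 + (-3 + 0**2))*(q + 7) = (-6 + (-3 + 0))*(7 + q) = (-6 - 3)*(7 + q) = -9*(7 + q) = -63 - 9*q)
(G(-12) + 2*(2 + 0))**2 = ((-63 - 9*(-12)) + 2*(2 + 0))**2 = ((-63 + 108) + 2*2)**2 = (45 + 4)**2 = 49**2 = 2401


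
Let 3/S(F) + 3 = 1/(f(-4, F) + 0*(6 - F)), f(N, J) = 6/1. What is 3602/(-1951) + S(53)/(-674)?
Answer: -20618299/11177279 ≈ -1.8447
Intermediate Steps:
f(N, J) = 6 (f(N, J) = 6*1 = 6)
S(F) = -18/17 (S(F) = 3/(-3 + 1/(6 + 0*(6 - F))) = 3/(-3 + 1/(6 + 0)) = 3/(-3 + 1/6) = 3/(-3 + ⅙) = 3/(-17/6) = 3*(-6/17) = -18/17)
3602/(-1951) + S(53)/(-674) = 3602/(-1951) - 18/17/(-674) = 3602*(-1/1951) - 18/17*(-1/674) = -3602/1951 + 9/5729 = -20618299/11177279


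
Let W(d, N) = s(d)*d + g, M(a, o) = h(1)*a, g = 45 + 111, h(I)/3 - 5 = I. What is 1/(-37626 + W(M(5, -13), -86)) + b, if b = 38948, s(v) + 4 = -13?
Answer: 1518971999/39000 ≈ 38948.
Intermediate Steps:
s(v) = -17 (s(v) = -4 - 13 = -17)
h(I) = 15 + 3*I
g = 156
M(a, o) = 18*a (M(a, o) = (15 + 3*1)*a = (15 + 3)*a = 18*a)
W(d, N) = 156 - 17*d (W(d, N) = -17*d + 156 = 156 - 17*d)
1/(-37626 + W(M(5, -13), -86)) + b = 1/(-37626 + (156 - 306*5)) + 38948 = 1/(-37626 + (156 - 17*90)) + 38948 = 1/(-37626 + (156 - 1530)) + 38948 = 1/(-37626 - 1374) + 38948 = 1/(-39000) + 38948 = -1/39000 + 38948 = 1518971999/39000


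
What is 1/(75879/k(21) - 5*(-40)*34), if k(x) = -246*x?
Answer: 574/3894769 ≈ 0.00014738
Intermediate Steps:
1/(75879/k(21) - 5*(-40)*34) = 1/(75879/((-246*21)) - 5*(-40)*34) = 1/(75879/(-5166) + 200*34) = 1/(75879*(-1/5166) + 6800) = 1/(-8431/574 + 6800) = 1/(3894769/574) = 574/3894769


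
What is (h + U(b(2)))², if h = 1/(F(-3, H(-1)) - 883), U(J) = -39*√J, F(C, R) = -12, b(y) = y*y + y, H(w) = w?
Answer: 7310154151/801025 + 78*√6/895 ≈ 9126.2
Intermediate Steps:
b(y) = y + y² (b(y) = y² + y = y + y²)
h = -1/895 (h = 1/(-12 - 883) = 1/(-895) = -1/895 ≈ -0.0011173)
(h + U(b(2)))² = (-1/895 - 39*√2*√(1 + 2))² = (-1/895 - 39*√6)²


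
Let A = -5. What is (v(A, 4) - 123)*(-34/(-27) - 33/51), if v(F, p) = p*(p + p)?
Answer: -25571/459 ≈ -55.710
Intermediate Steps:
v(F, p) = 2*p**2 (v(F, p) = p*(2*p) = 2*p**2)
(v(A, 4) - 123)*(-34/(-27) - 33/51) = (2*4**2 - 123)*(-34/(-27) - 33/51) = (2*16 - 123)*(-34*(-1/27) - 33*1/51) = (32 - 123)*(34/27 - 11/17) = -91*281/459 = -25571/459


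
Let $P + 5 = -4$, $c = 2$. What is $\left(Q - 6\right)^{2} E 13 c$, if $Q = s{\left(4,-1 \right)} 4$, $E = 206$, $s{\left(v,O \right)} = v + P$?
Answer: $3620656$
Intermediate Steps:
$P = -9$ ($P = -5 - 4 = -9$)
$s{\left(v,O \right)} = -9 + v$ ($s{\left(v,O \right)} = v - 9 = -9 + v$)
$Q = -20$ ($Q = \left(-9 + 4\right) 4 = \left(-5\right) 4 = -20$)
$\left(Q - 6\right)^{2} E 13 c = \left(-20 - 6\right)^{2} \cdot 206 \cdot 13 \cdot 2 = \left(-26\right)^{2} \cdot 206 \cdot 26 = 676 \cdot 206 \cdot 26 = 139256 \cdot 26 = 3620656$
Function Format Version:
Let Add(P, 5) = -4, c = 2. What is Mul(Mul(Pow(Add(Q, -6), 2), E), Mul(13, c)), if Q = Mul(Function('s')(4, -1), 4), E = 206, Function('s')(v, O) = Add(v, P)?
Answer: 3620656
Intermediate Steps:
P = -9 (P = Add(-5, -4) = -9)
Function('s')(v, O) = Add(-9, v) (Function('s')(v, O) = Add(v, -9) = Add(-9, v))
Q = -20 (Q = Mul(Add(-9, 4), 4) = Mul(-5, 4) = -20)
Mul(Mul(Pow(Add(Q, -6), 2), E), Mul(13, c)) = Mul(Mul(Pow(Add(-20, -6), 2), 206), Mul(13, 2)) = Mul(Mul(Pow(-26, 2), 206), 26) = Mul(Mul(676, 206), 26) = Mul(139256, 26) = 3620656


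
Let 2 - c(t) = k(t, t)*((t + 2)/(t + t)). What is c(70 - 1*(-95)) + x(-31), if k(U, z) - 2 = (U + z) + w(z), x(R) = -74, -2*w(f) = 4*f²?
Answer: 4506973/165 ≈ 27315.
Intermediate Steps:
w(f) = -2*f²
k(U, z) = 2 + U + z - 2*z² (k(U, z) = 2 + ((U + z) - 2*z²) = 2 + (U + z - 2*z²) = 2 + U + z - 2*z²)
c(t) = 2 - (2 + t)*(2 - 2*t² + 2*t)/(2*t) (c(t) = 2 - (2 + t + t - 2*t²)*(t + 2)/(t + t) = 2 - (2 - 2*t² + 2*t)*(2 + t)/((2*t)) = 2 - (2 - 2*t² + 2*t)*(2 + t)*(1/(2*t)) = 2 - (2 - 2*t² + 2*t)*(2 + t)/(2*t) = 2 - (2 + t)*(2 - 2*t² + 2*t)/(2*t))
c(70 - 1*(-95)) + x(-31) = (-1 + (70 - 1*(-95)) + (70 - 1*(-95))² - 2/(70 - 1*(-95))) - 74 = (-1 + (70 + 95) + (70 + 95)² - 2/(70 + 95)) - 74 = (-1 + 165 + 165² - 2/165) - 74 = (-1 + 165 + 27225 - 2*1/165) - 74 = (-1 + 165 + 27225 - 2/165) - 74 = 4519183/165 - 74 = 4506973/165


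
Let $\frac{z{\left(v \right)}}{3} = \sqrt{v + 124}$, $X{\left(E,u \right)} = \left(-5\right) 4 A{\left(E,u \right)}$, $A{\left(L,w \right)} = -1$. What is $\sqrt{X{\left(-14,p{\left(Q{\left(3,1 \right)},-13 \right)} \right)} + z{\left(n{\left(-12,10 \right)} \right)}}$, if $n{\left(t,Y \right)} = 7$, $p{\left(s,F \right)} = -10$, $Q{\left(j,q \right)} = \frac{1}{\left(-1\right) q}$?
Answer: $\sqrt{20 + 3 \sqrt{131}} \approx 7.3713$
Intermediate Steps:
$Q{\left(j,q \right)} = - \frac{1}{q}$
$X{\left(E,u \right)} = 20$ ($X{\left(E,u \right)} = \left(-5\right) 4 \left(-1\right) = \left(-20\right) \left(-1\right) = 20$)
$z{\left(v \right)} = 3 \sqrt{124 + v}$ ($z{\left(v \right)} = 3 \sqrt{v + 124} = 3 \sqrt{124 + v}$)
$\sqrt{X{\left(-14,p{\left(Q{\left(3,1 \right)},-13 \right)} \right)} + z{\left(n{\left(-12,10 \right)} \right)}} = \sqrt{20 + 3 \sqrt{124 + 7}} = \sqrt{20 + 3 \sqrt{131}}$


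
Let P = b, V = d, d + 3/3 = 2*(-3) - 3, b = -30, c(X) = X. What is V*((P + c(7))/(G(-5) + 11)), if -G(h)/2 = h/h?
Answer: 230/9 ≈ 25.556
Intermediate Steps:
G(h) = -2 (G(h) = -2*h/h = -2*1 = -2)
d = -10 (d = -1 + (2*(-3) - 3) = -1 + (-6 - 3) = -1 - 9 = -10)
V = -10
P = -30
V*((P + c(7))/(G(-5) + 11)) = -10*(-30 + 7)/(-2 + 11) = -(-230)/9 = -10*(-23/9) = 230/9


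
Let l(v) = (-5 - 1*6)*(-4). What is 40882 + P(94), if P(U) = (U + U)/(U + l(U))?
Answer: 2820952/69 ≈ 40883.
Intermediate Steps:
l(v) = 44 (l(v) = (-5 - 6)*(-4) = -11*(-4) = 44)
P(U) = 2*U/(44 + U) (P(U) = (U + U)/(U + 44) = (2*U)/(44 + U) = 2*U/(44 + U))
40882 + P(94) = 40882 + 2*94/(44 + 94) = 40882 + 2*94/138 = 40882 + 2*94*(1/138) = 40882 + 94/69 = 2820952/69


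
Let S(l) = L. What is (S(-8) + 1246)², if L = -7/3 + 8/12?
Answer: 13935289/9 ≈ 1.5484e+6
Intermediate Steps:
L = -5/3 (L = -7*⅓ + 8*(1/12) = -7/3 + ⅔ = -5/3 ≈ -1.6667)
S(l) = -5/3
(S(-8) + 1246)² = (-5/3 + 1246)² = (3733/3)² = 13935289/9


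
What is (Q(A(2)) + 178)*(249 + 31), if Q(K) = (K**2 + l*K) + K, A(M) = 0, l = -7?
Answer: 49840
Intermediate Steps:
Q(K) = K**2 - 6*K (Q(K) = (K**2 - 7*K) + K = K**2 - 6*K)
(Q(A(2)) + 178)*(249 + 31) = (0*(-6 + 0) + 178)*(249 + 31) = (0*(-6) + 178)*280 = (0 + 178)*280 = 178*280 = 49840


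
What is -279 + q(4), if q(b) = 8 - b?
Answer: -275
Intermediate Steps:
-279 + q(4) = -279 + (8 - 1*4) = -279 + (8 - 4) = -279 + 4 = -275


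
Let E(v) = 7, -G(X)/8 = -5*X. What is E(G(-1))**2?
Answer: 49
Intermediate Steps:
G(X) = 40*X (G(X) = -(-40)*X = 40*X)
E(G(-1))**2 = 7**2 = 49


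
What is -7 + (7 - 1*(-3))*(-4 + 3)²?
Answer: 3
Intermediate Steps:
-7 + (7 - 1*(-3))*(-4 + 3)² = -7 + (7 + 3)*(-1)² = -7 + 10*1 = -7 + 10 = 3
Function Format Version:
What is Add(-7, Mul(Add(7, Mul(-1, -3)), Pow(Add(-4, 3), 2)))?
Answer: 3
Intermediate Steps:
Add(-7, Mul(Add(7, Mul(-1, -3)), Pow(Add(-4, 3), 2))) = Add(-7, Mul(Add(7, 3), Pow(-1, 2))) = Add(-7, Mul(10, 1)) = Add(-7, 10) = 3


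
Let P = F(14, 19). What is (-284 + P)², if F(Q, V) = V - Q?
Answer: 77841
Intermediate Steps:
P = 5 (P = 19 - 1*14 = 19 - 14 = 5)
(-284 + P)² = (-284 + 5)² = (-279)² = 77841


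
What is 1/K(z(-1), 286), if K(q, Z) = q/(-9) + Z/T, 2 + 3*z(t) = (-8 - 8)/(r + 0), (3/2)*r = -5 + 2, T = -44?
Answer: -18/121 ≈ -0.14876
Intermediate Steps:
r = -2 (r = 2*(-5 + 2)/3 = (2/3)*(-3) = -2)
z(t) = 2 (z(t) = -2/3 + ((-8 - 8)/(-2 + 0))/3 = -2/3 + (-16/(-2))/3 = -2/3 + (-16*(-1/2))/3 = -2/3 + (1/3)*8 = -2/3 + 8/3 = 2)
K(q, Z) = -q/9 - Z/44 (K(q, Z) = q/(-9) + Z/(-44) = q*(-1/9) + Z*(-1/44) = -q/9 - Z/44)
1/K(z(-1), 286) = 1/(-1/9*2 - 1/44*286) = 1/(-2/9 - 13/2) = 1/(-121/18) = -18/121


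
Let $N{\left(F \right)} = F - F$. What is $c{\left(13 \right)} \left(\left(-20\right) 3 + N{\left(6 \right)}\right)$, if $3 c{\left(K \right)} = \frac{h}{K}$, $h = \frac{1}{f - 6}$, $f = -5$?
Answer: $\frac{20}{143} \approx 0.13986$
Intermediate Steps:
$h = - \frac{1}{11}$ ($h = \frac{1}{-5 - 6} = \frac{1}{-11} = - \frac{1}{11} \approx -0.090909$)
$c{\left(K \right)} = - \frac{1}{33 K}$ ($c{\left(K \right)} = \frac{\left(- \frac{1}{11}\right) \frac{1}{K}}{3} = - \frac{1}{33 K}$)
$N{\left(F \right)} = 0$
$c{\left(13 \right)} \left(\left(-20\right) 3 + N{\left(6 \right)}\right) = - \frac{1}{33 \cdot 13} \left(\left(-20\right) 3 + 0\right) = \left(- \frac{1}{33}\right) \frac{1}{13} \left(-60 + 0\right) = \left(- \frac{1}{429}\right) \left(-60\right) = \frac{20}{143}$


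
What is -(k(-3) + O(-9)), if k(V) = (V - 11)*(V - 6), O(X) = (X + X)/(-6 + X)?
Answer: -636/5 ≈ -127.20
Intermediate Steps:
O(X) = 2*X/(-6 + X) (O(X) = (2*X)/(-6 + X) = 2*X/(-6 + X))
k(V) = (-11 + V)*(-6 + V)
-(k(-3) + O(-9)) = -((66 + (-3)**2 - 17*(-3)) + 2*(-9)/(-6 - 9)) = -((66 + 9 + 51) + 2*(-9)/(-15)) = -(126 + 2*(-9)*(-1/15)) = -(126 + 6/5) = -1*636/5 = -636/5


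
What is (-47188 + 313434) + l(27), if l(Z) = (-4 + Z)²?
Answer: 266775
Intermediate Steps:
(-47188 + 313434) + l(27) = (-47188 + 313434) + (-4 + 27)² = 266246 + 23² = 266246 + 529 = 266775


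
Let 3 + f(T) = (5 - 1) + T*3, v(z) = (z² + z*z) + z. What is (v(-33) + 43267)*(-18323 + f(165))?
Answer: -809559724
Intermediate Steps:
v(z) = z + 2*z² (v(z) = (z² + z²) + z = 2*z² + z = z + 2*z²)
f(T) = 1 + 3*T (f(T) = -3 + ((5 - 1) + T*3) = -3 + (4 + 3*T) = 1 + 3*T)
(v(-33) + 43267)*(-18323 + f(165)) = (-33*(1 + 2*(-33)) + 43267)*(-18323 + (1 + 3*165)) = (-33*(1 - 66) + 43267)*(-18323 + (1 + 495)) = (-33*(-65) + 43267)*(-18323 + 496) = (2145 + 43267)*(-17827) = 45412*(-17827) = -809559724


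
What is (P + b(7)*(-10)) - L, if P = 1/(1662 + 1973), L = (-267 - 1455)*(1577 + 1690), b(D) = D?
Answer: 20449434041/3635 ≈ 5.6257e+6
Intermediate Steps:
L = -5625774 (L = -1722*3267 = -5625774)
P = 1/3635 ≈ 0.00027510
(P + b(7)*(-10)) - L = (1/3635 + 7*(-10)) - 1*(-5625774) = (1/3635 - 70) + 5625774 = -254449/3635 + 5625774 = 20449434041/3635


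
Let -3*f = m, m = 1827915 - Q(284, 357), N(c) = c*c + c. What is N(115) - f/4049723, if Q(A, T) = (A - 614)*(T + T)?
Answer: 54023992665/4049723 ≈ 13340.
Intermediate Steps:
N(c) = c + c² (N(c) = c² + c = c + c²)
Q(A, T) = 2*T*(-614 + A) (Q(A, T) = (-614 + A)*(2*T) = 2*T*(-614 + A))
m = 2063535 (m = 1827915 - 2*357*(-614 + 284) = 1827915 - 2*357*(-330) = 1827915 - 1*(-235620) = 1827915 + 235620 = 2063535)
f = -687845 (f = -⅓*2063535 = -687845)
N(115) - f/4049723 = 115*(1 + 115) - (-687845)/4049723 = 115*116 - (-687845)/4049723 = 13340 - 1*(-687845/4049723) = 13340 + 687845/4049723 = 54023992665/4049723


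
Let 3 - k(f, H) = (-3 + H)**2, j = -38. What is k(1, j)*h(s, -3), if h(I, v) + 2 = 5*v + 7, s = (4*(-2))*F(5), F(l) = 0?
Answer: 16780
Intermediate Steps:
k(f, H) = 3 - (-3 + H)**2
s = 0 (s = (4*(-2))*0 = -8*0 = 0)
h(I, v) = 5 + 5*v (h(I, v) = -2 + (5*v + 7) = -2 + (7 + 5*v) = 5 + 5*v)
k(1, j)*h(s, -3) = (3 - (-3 - 38)**2)*(5 + 5*(-3)) = (3 - 1*(-41)**2)*(5 - 15) = (3 - 1*1681)*(-10) = (3 - 1681)*(-10) = -1678*(-10) = 16780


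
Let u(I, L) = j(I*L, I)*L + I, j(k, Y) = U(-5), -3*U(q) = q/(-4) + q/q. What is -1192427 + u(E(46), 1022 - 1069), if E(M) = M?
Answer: -4769383/4 ≈ -1.1923e+6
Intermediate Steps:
U(q) = -1/3 + q/12 (U(q) = -(q/(-4) + q/q)/3 = -(q*(-1/4) + 1)/3 = -(-q/4 + 1)/3 = -(1 - q/4)/3 = -1/3 + q/12)
j(k, Y) = -3/4 (j(k, Y) = -1/3 + (1/12)*(-5) = -1/3 - 5/12 = -3/4)
u(I, L) = I - 3*L/4 (u(I, L) = -3*L/4 + I = I - 3*L/4)
-1192427 + u(E(46), 1022 - 1069) = -1192427 + (46 - 3*(1022 - 1069)/4) = -1192427 + (46 - 3/4*(-47)) = -1192427 + (46 + 141/4) = -1192427 + 325/4 = -4769383/4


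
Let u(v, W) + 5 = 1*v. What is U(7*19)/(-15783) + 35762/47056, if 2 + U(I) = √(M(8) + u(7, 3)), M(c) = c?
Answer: 282262879/371342424 - √10/15783 ≈ 0.75991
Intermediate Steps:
u(v, W) = -5 + v (u(v, W) = -5 + 1*v = -5 + v)
U(I) = -2 + √10 (U(I) = -2 + √(8 + (-5 + 7)) = -2 + √(8 + 2) = -2 + √10)
U(7*19)/(-15783) + 35762/47056 = (-2 + √10)/(-15783) + 35762/47056 = (-2 + √10)*(-1/15783) + 35762*(1/47056) = (2/15783 - √10/15783) + 17881/23528 = 282262879/371342424 - √10/15783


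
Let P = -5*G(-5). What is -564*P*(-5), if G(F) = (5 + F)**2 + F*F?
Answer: -352500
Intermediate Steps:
G(F) = F**2 + (5 + F)**2 (G(F) = (5 + F)**2 + F**2 = F**2 + (5 + F)**2)
P = -125 (P = -5*((-5)**2 + (5 - 5)**2) = -5*(25 + 0**2) = -5*(25 + 0) = -5*25 = -125)
-564*P*(-5) = -(-70500)*(-5) = -564*625 = -352500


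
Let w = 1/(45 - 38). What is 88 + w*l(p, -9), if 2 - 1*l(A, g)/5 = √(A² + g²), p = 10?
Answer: 626/7 - 5*√181/7 ≈ 79.819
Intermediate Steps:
l(A, g) = 10 - 5*√(A² + g²)
w = ⅐ (w = 1/7 = ⅐ ≈ 0.14286)
88 + w*l(p, -9) = 88 + (10 - 5*√(10² + (-9)²))/7 = 88 + (10 - 5*√(100 + 81))/7 = 88 + (10 - 5*√181)/7 = 88 + (10/7 - 5*√181/7) = 626/7 - 5*√181/7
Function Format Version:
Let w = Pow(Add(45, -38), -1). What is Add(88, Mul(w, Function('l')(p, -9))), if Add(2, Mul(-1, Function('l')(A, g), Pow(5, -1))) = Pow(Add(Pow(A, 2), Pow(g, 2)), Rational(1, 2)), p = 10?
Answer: Add(Rational(626, 7), Mul(Rational(-5, 7), Pow(181, Rational(1, 2)))) ≈ 79.819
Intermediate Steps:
Function('l')(A, g) = Add(10, Mul(-5, Pow(Add(Pow(A, 2), Pow(g, 2)), Rational(1, 2))))
w = Rational(1, 7) (w = Pow(7, -1) = Rational(1, 7) ≈ 0.14286)
Add(88, Mul(w, Function('l')(p, -9))) = Add(88, Mul(Rational(1, 7), Add(10, Mul(-5, Pow(Add(Pow(10, 2), Pow(-9, 2)), Rational(1, 2)))))) = Add(88, Mul(Rational(1, 7), Add(10, Mul(-5, Pow(Add(100, 81), Rational(1, 2)))))) = Add(88, Mul(Rational(1, 7), Add(10, Mul(-5, Pow(181, Rational(1, 2)))))) = Add(88, Add(Rational(10, 7), Mul(Rational(-5, 7), Pow(181, Rational(1, 2))))) = Add(Rational(626, 7), Mul(Rational(-5, 7), Pow(181, Rational(1, 2))))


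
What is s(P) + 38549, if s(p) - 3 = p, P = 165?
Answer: 38717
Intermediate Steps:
s(p) = 3 + p
s(P) + 38549 = (3 + 165) + 38549 = 168 + 38549 = 38717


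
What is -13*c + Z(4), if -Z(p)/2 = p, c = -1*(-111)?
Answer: -1451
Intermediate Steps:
c = 111
Z(p) = -2*p
-13*c + Z(4) = -13*111 - 2*4 = -1443 - 8 = -1451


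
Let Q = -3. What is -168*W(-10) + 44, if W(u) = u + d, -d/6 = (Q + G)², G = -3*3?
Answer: 146876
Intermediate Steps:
G = -9
d = -864 (d = -6*(-3 - 9)² = -6*(-12)² = -6*144 = -864)
W(u) = -864 + u (W(u) = u - 864 = -864 + u)
-168*W(-10) + 44 = -168*(-864 - 10) + 44 = -168*(-874) + 44 = 146832 + 44 = 146876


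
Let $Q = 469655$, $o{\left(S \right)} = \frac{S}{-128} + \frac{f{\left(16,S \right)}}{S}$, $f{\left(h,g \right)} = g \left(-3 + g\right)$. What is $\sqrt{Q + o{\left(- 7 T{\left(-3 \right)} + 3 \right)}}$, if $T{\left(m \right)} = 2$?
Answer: $\frac{\sqrt{120228118}}{16} \approx 685.3$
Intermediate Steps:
$o{\left(S \right)} = -3 + \frac{127 S}{128}$ ($o{\left(S \right)} = \frac{S}{-128} + \frac{S \left(-3 + S\right)}{S} = S \left(- \frac{1}{128}\right) + \left(-3 + S\right) = - \frac{S}{128} + \left(-3 + S\right) = -3 + \frac{127 S}{128}$)
$\sqrt{Q + o{\left(- 7 T{\left(-3 \right)} + 3 \right)}} = \sqrt{469655 + \left(-3 + \frac{127 \left(\left(-7\right) 2 + 3\right)}{128}\right)} = \sqrt{469655 + \left(-3 + \frac{127 \left(-14 + 3\right)}{128}\right)} = \sqrt{469655 + \left(-3 + \frac{127}{128} \left(-11\right)\right)} = \sqrt{469655 - \frac{1781}{128}} = \sqrt{\frac{60114059}{128}} = \frac{\sqrt{120228118}}{16}$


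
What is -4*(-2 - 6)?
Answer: 32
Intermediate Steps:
-4*(-2 - 6) = -4*(-8) = 32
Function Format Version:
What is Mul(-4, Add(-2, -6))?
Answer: 32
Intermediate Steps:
Mul(-4, Add(-2, -6)) = Mul(-4, -8) = 32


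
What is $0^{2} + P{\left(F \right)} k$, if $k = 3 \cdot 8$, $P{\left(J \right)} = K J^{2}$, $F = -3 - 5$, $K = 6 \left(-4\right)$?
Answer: $-36864$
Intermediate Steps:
$K = -24$
$F = -8$ ($F = -3 - 5 = -8$)
$P{\left(J \right)} = - 24 J^{2}$
$k = 24$
$0^{2} + P{\left(F \right)} k = 0^{2} + - 24 \left(-8\right)^{2} \cdot 24 = 0 + \left(-24\right) 64 \cdot 24 = 0 - 36864 = -36864$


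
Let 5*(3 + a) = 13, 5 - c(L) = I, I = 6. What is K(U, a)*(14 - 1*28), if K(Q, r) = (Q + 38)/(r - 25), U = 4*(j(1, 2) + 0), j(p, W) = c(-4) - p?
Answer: 2100/127 ≈ 16.535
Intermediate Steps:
c(L) = -1 (c(L) = 5 - 1*6 = 5 - 6 = -1)
a = -2/5 (a = -3 + (1/5)*13 = -3 + 13/5 = -2/5 ≈ -0.40000)
j(p, W) = -1 - p
U = -8 (U = 4*((-1 - 1*1) + 0) = 4*((-1 - 1) + 0) = 4*(-2 + 0) = 4*(-2) = -8)
K(Q, r) = (38 + Q)/(-25 + r)
K(U, a)*(14 - 1*28) = ((38 - 8)/(-25 - 2/5))*(14 - 1*28) = (30/(-127/5))*(14 - 28) = -5/127*30*(-14) = -150/127*(-14) = 2100/127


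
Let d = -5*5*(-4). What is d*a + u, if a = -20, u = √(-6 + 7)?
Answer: -1999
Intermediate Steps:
u = 1 (u = √1 = 1)
d = 100 (d = -25*(-4) = 100)
d*a + u = 100*(-20) + 1 = -2000 + 1 = -1999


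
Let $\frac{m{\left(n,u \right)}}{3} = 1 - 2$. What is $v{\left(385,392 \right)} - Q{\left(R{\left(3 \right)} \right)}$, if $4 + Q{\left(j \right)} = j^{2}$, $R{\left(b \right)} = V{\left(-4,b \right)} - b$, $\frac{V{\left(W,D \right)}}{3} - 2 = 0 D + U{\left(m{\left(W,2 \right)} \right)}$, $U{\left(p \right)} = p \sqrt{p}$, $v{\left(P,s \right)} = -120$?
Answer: $118 + 54 i \sqrt{3} \approx 118.0 + 93.531 i$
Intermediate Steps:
$m{\left(n,u \right)} = -3$ ($m{\left(n,u \right)} = 3 \left(1 - 2\right) = 3 \left(-1\right) = -3$)
$U{\left(p \right)} = p^{\frac{3}{2}}$
$V{\left(W,D \right)} = 6 - 9 i \sqrt{3}$ ($V{\left(W,D \right)} = 6 + 3 \left(0 D + \left(-3\right)^{\frac{3}{2}}\right) = 6 + 3 \left(0 - 3 i \sqrt{3}\right) = 6 + 3 \left(- 3 i \sqrt{3}\right) = 6 - 9 i \sqrt{3}$)
$R{\left(b \right)} = 6 - b - 9 i \sqrt{3}$ ($R{\left(b \right)} = \left(6 - 9 i \sqrt{3}\right) - b = 6 - b - 9 i \sqrt{3}$)
$Q{\left(j \right)} = -4 + j^{2}$
$v{\left(385,392 \right)} - Q{\left(R{\left(3 \right)} \right)} = -120 - \left(-4 + \left(6 - 3 - 9 i \sqrt{3}\right)^{2}\right) = -120 - \left(-4 + \left(3 - 9 i \sqrt{3}\right)^{2}\right) = -120 + \left(4 - \left(3 - 9 i \sqrt{3}\right)^{2}\right) = -116 - \left(3 - 9 i \sqrt{3}\right)^{2}$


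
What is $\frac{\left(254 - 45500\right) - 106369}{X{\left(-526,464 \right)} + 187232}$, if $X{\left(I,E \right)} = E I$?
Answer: $\frac{151615}{56832} \approx 2.6678$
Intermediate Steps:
$\frac{\left(254 - 45500\right) - 106369}{X{\left(-526,464 \right)} + 187232} = \frac{\left(254 - 45500\right) - 106369}{464 \left(-526\right) + 187232} = \frac{\left(254 - 45500\right) - 106369}{-244064 + 187232} = \frac{-45246 - 106369}{-56832} = \left(-151615\right) \left(- \frac{1}{56832}\right) = \frac{151615}{56832}$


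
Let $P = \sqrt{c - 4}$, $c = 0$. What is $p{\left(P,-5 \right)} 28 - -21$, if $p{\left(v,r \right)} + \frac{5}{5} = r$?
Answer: $-147$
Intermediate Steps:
$P = 2 i$ ($P = \sqrt{0 - 4} = \sqrt{-4} = 2 i \approx 2.0 i$)
$p{\left(v,r \right)} = -1 + r$
$p{\left(P,-5 \right)} 28 - -21 = \left(-1 - 5\right) 28 - -21 = \left(-6\right) 28 + 21 = -168 + 21 = -147$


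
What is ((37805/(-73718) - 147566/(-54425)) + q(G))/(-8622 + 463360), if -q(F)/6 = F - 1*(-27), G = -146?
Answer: 2873461668363/1824455307486700 ≈ 0.0015750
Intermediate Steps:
q(F) = -162 - 6*F (q(F) = -6*(F - 1*(-27)) = -6*(F + 27) = -6*(27 + F) = -162 - 6*F)
((37805/(-73718) - 147566/(-54425)) + q(G))/(-8622 + 463360) = ((37805/(-73718) - 147566/(-54425)) + (-162 - 6*(-146)))/(-8622 + 463360) = ((37805*(-1/73718) - 147566*(-1/54425)) + (-162 + 876))/454738 = ((-37805/73718 + 147566/54425) + 714)*(1/454738) = (8820733263/4012102150 + 714)*(1/454738) = (2873461668363/4012102150)*(1/454738) = 2873461668363/1824455307486700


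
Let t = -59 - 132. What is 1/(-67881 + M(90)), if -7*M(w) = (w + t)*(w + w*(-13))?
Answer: -7/584247 ≈ -1.1981e-5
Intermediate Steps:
t = -191
M(w) = 12*w*(-191 + w)/7 (M(w) = -(w - 191)*(w + w*(-13))/7 = -(-191 + w)*(w - 13*w)/7 = -(-191 + w)*(-12*w)/7 = -(-12)*w*(-191 + w)/7 = 12*w*(-191 + w)/7)
1/(-67881 + M(90)) = 1/(-67881 + (12/7)*90*(-191 + 90)) = 1/(-67881 + (12/7)*90*(-101)) = 1/(-67881 - 109080/7) = 1/(-584247/7) = -7/584247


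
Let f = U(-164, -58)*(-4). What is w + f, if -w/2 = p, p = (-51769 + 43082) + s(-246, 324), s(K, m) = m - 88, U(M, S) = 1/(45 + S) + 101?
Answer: 214478/13 ≈ 16498.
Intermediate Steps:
U(M, S) = 101 + 1/(45 + S)
s(K, m) = -88 + m
p = -8451 (p = (-51769 + 43082) + (-88 + 324) = -8687 + 236 = -8451)
w = 16902 (w = -2*(-8451) = 16902)
f = -5248/13 (f = ((4546 + 101*(-58))/(45 - 58))*(-4) = ((4546 - 5858)/(-13))*(-4) = -1/13*(-1312)*(-4) = (1312/13)*(-4) = -5248/13 ≈ -403.69)
w + f = 16902 - 5248/13 = 214478/13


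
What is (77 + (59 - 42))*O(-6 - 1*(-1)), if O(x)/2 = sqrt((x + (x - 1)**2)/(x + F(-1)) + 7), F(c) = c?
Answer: 94*sqrt(66)/3 ≈ 254.55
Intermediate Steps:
O(x) = 2*sqrt(7 + (x + (-1 + x)**2)/(-1 + x)) (O(x) = 2*sqrt((x + (x - 1)**2)/(x - 1) + 7) = 2*sqrt((x + (-1 + x)**2)/(-1 + x) + 7) = 2*sqrt(7 + (x + (-1 + x)**2)/(-1 + x)))
(77 + (59 - 42))*O(-6 - 1*(-1)) = (77 + (59 - 42))*(2*sqrt((-6 + (-6 - 1*(-1))**2 + 6*(-6 - 1*(-1)))/(-1 + (-6 - 1*(-1))))) = (77 + 17)*(2*sqrt((-6 + (-6 + 1)**2 + 6*(-6 + 1))/(-1 + (-6 + 1)))) = 94*(2*sqrt((-6 + (-5)**2 + 6*(-5))/(-1 - 5))) = 94*(2*sqrt((-6 + 25 - 30)/(-6))) = 94*(2*sqrt(-1/6*(-11))) = 94*(2*sqrt(11/6)) = 94*(2*(sqrt(66)/6)) = 94*(sqrt(66)/3) = 94*sqrt(66)/3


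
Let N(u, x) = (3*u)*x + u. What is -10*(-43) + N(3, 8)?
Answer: 505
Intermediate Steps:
N(u, x) = u + 3*u*x (N(u, x) = 3*u*x + u = u + 3*u*x)
-10*(-43) + N(3, 8) = -10*(-43) + 3*(1 + 3*8) = 430 + 3*(1 + 24) = 430 + 3*25 = 430 + 75 = 505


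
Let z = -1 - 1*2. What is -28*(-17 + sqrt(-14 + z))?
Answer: 476 - 28*I*sqrt(17) ≈ 476.0 - 115.45*I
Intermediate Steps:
z = -3 (z = -1 - 2 = -3)
-28*(-17 + sqrt(-14 + z)) = -28*(-17 + sqrt(-14 - 3)) = -28*(-17 + sqrt(-17)) = -28*(-17 + I*sqrt(17)) = 476 - 28*I*sqrt(17)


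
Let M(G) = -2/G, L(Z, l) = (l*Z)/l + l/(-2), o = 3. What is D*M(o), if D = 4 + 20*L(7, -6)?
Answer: -136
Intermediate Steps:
L(Z, l) = Z - l/2 (L(Z, l) = (Z*l)/l + l*(-½) = Z - l/2)
D = 204 (D = 4 + 20*(7 - ½*(-6)) = 4 + 20*(7 + 3) = 4 + 20*10 = 4 + 200 = 204)
D*M(o) = 204*(-2/3) = 204*(-2*⅓) = 204*(-⅔) = -136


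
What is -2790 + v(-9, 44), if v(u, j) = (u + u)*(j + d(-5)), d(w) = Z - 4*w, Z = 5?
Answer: -4032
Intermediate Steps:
d(w) = 5 - 4*w
v(u, j) = 2*u*(25 + j) (v(u, j) = (u + u)*(j + (5 - 4*(-5))) = (2*u)*(j + (5 + 20)) = (2*u)*(j + 25) = (2*u)*(25 + j) = 2*u*(25 + j))
-2790 + v(-9, 44) = -2790 + 2*(-9)*(25 + 44) = -2790 + 2*(-9)*69 = -2790 - 1242 = -4032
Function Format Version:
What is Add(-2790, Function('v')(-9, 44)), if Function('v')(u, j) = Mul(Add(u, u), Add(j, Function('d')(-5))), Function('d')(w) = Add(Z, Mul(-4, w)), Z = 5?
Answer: -4032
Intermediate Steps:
Function('d')(w) = Add(5, Mul(-4, w))
Function('v')(u, j) = Mul(2, u, Add(25, j)) (Function('v')(u, j) = Mul(Add(u, u), Add(j, Add(5, Mul(-4, -5)))) = Mul(Mul(2, u), Add(j, Add(5, 20))) = Mul(Mul(2, u), Add(j, 25)) = Mul(Mul(2, u), Add(25, j)) = Mul(2, u, Add(25, j)))
Add(-2790, Function('v')(-9, 44)) = Add(-2790, Mul(2, -9, Add(25, 44))) = Add(-2790, Mul(2, -9, 69)) = Add(-2790, -1242) = -4032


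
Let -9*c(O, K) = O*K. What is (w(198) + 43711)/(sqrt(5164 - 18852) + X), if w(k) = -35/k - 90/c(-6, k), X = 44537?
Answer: 192725138248/196372247643 - 8654608*I*sqrt(3422)/196372247643 ≈ 0.98143 - 0.0025781*I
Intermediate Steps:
c(O, K) = -K*O/9 (c(O, K) = -O*K/9 = -K*O/9)
w(k) = -170/k (w(k) = -35/k - 90*3/(2*k) = -35/k - 135/k = -170/k)
(w(198) + 43711)/(sqrt(5164 - 18852) + X) = (-170/198 + 43711)/(sqrt(5164 - 18852) + 44537) = (-170*1/198 + 43711)/(sqrt(-13688) + 44537) = (-85/99 + 43711)/(2*I*sqrt(3422) + 44537) = 4327304/(99*(44537 + 2*I*sqrt(3422)))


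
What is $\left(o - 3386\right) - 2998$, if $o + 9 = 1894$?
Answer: $-4499$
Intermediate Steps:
$o = 1885$ ($o = -9 + 1894 = 1885$)
$\left(o - 3386\right) - 2998 = \left(1885 - 3386\right) - 2998 = -1501 - 2998 = -4499$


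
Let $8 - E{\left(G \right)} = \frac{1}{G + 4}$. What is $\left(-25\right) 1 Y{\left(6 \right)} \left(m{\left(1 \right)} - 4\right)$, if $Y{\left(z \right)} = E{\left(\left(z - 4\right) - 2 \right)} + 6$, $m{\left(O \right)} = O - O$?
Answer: $1375$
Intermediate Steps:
$m{\left(O \right)} = 0$
$E{\left(G \right)} = 8 - \frac{1}{4 + G}$ ($E{\left(G \right)} = 8 - \frac{1}{G + 4} = 8 - \frac{1}{4 + G}$)
$Y{\left(z \right)} = 6 + \frac{-17 + 8 z}{-2 + z}$ ($Y{\left(z \right)} = \frac{31 + 8 \left(\left(z - 4\right) - 2\right)}{4 + \left(\left(z - 4\right) - 2\right)} + 6 = \frac{31 + 8 \left(\left(-4 + z\right) - 2\right)}{4 + \left(\left(-4 + z\right) - 2\right)} + 6 = \frac{31 + 8 \left(-6 + z\right)}{4 + \left(-6 + z\right)} + 6 = \frac{31 + \left(-48 + 8 z\right)}{-2 + z} + 6 = \frac{-17 + 8 z}{-2 + z} + 6 = 6 + \frac{-17 + 8 z}{-2 + z}$)
$\left(-25\right) 1 Y{\left(6 \right)} \left(m{\left(1 \right)} - 4\right) = \left(-25\right) 1 \frac{-29 + 14 \cdot 6}{-2 + 6} \left(0 - 4\right) = - 25 \frac{-29 + 84}{4} \left(-4\right) = - 25 \cdot \frac{1}{4} \cdot 55 \left(-4\right) = - 25 \cdot \frac{55}{4} \left(-4\right) = \left(-25\right) \left(-55\right) = 1375$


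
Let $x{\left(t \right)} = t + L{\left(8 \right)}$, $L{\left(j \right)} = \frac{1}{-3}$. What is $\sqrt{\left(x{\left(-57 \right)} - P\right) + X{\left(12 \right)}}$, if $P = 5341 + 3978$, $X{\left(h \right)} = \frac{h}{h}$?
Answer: $\frac{7 i \sqrt{1722}}{3} \approx 96.826 i$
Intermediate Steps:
$X{\left(h \right)} = 1$
$L{\left(j \right)} = - \frac{1}{3}$
$P = 9319$
$x{\left(t \right)} = - \frac{1}{3} + t$ ($x{\left(t \right)} = t - \frac{1}{3} = - \frac{1}{3} + t$)
$\sqrt{\left(x{\left(-57 \right)} - P\right) + X{\left(12 \right)}} = \sqrt{\left(\left(- \frac{1}{3} - 57\right) - 9319\right) + 1} = \sqrt{\left(- \frac{172}{3} - 9319\right) + 1} = \sqrt{- \frac{28129}{3} + 1} = \sqrt{- \frac{28126}{3}} = \frac{7 i \sqrt{1722}}{3}$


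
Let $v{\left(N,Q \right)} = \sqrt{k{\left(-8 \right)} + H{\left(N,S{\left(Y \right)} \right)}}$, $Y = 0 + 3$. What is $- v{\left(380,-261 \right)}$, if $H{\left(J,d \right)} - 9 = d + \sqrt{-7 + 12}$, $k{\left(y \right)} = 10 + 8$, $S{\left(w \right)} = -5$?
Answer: $- \sqrt{22 + \sqrt{5}} \approx -4.923$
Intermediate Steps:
$Y = 3$
$k{\left(y \right)} = 18$
$H{\left(J,d \right)} = 9 + d + \sqrt{5}$ ($H{\left(J,d \right)} = 9 + \left(d + \sqrt{-7 + 12}\right) = 9 + \left(d + \sqrt{5}\right) = 9 + d + \sqrt{5}$)
$v{\left(N,Q \right)} = \sqrt{22 + \sqrt{5}}$ ($v{\left(N,Q \right)} = \sqrt{18 + \left(9 - 5 + \sqrt{5}\right)} = \sqrt{18 + \left(4 + \sqrt{5}\right)} = \sqrt{22 + \sqrt{5}}$)
$- v{\left(380,-261 \right)} = - \sqrt{22 + \sqrt{5}}$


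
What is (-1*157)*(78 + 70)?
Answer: -23236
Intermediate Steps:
(-1*157)*(78 + 70) = -157*148 = -23236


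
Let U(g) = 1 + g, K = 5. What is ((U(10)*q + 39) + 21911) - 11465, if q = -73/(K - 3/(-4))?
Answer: 237943/23 ≈ 10345.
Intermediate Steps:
q = -292/23 (q = -73/(5 - 3/(-4)) = -73/(5 - ¼*(-3)) = -73/(5 + ¾) = -73/23/4 = -73*4/23 = -292/23 ≈ -12.696)
((U(10)*q + 39) + 21911) - 11465 = (((1 + 10)*(-292/23) + 39) + 21911) - 11465 = ((11*(-292/23) + 39) + 21911) - 11465 = ((-3212/23 + 39) + 21911) - 11465 = (-2315/23 + 21911) - 11465 = 501638/23 - 11465 = 237943/23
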